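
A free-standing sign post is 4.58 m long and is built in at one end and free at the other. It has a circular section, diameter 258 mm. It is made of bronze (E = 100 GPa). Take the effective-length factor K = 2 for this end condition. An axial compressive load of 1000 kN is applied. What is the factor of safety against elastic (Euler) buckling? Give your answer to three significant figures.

I = πd⁴/64 = π×258⁴/64 = 2.175×10^8 mm⁴
I = 2.175×10^8 mm⁴ = 2.175×10^-4 m⁴
Effective length L_e = K·L = 2 × 4.58 = 9.160 m
P_cr = π²EI / L_e² = π² × 100×10⁹ × 2.175×10^-4 / 9.160² = 2.558×10^6 N
Factor of safety n = P_cr / P = 2558.3 / 1000 = 2.56

n ≈ 2.56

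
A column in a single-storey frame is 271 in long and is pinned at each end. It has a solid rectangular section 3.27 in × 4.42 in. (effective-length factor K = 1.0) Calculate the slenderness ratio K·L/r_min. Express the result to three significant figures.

λ ≈ 287

For a rectangle r_min = b/√12 = 3.27/√12 = 0.9440 in
L_e = K·L = 1 × 271 = 271.0 in
λ = L_e / r_min = 271.00 / 0.9440 = 287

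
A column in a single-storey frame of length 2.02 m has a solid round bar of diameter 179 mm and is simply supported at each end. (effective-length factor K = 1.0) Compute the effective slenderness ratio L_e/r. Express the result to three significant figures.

I = πd⁴/64 = π×179⁴/64 = 5.039×10^7 mm⁴
A = 2.516×10^4 mm²;  r_min = √(I/A) = √(5.039×10^7/2.516×10^4) = 44.75 mm
L_e = K·L = 1 × 2.02 m = 2.020 m = 2020.0 mm
λ = L_e / r_min = 2020.0 / 44.75 = 45.1

λ ≈ 45.1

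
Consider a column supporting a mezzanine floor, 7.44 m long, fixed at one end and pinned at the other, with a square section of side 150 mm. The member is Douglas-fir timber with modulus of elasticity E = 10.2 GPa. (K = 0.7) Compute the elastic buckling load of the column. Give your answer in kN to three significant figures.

I = a⁴/12 = 150⁴/12 = 4.219×10^7 mm⁴
I = 4.219×10^7 mm⁴ = 4.219×10^-5 m⁴
Effective length L_e = K·L = 0.7 × 7.44 = 5.208 m
P_cr = π²EI / L_e² = π² × 10.2×10⁹ × 4.219×10^-5 / 5.208² = 1.566×10^5 N

P_cr ≈ 157 kN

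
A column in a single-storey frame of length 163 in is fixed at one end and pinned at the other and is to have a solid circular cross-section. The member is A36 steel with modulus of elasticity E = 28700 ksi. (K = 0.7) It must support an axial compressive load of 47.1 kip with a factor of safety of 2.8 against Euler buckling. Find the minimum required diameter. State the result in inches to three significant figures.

Required P_cr = n·P = 2.8 × 47.1 = 131.9 kip
L_e = K·L = 0.7 × 163 = 114.1 in
Required I = P_cr·L_e²/(π²E) = 1.319×10^5 × 114.1² / (π² × 2.87×10^7) = 6.061 in⁴
Solid circle: I = πd⁴/64  ⇒  d = (64I/π)^(1/4) = (64×6.061/π)^(1/4) = 3.33 in

d ≈ 3.33 in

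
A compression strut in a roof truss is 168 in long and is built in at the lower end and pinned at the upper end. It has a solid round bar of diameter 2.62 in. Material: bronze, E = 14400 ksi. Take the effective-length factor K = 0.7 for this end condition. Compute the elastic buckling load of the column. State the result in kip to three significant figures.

P_cr ≈ 23.8 kip

I = πd⁴/64 = π×2.62⁴/64 = 2.313 in⁴
Effective length L_e = K·L = 0.7 × 168 = 117.6 in
P_cr = π²EI / L_e² = π² × 14400×10³ × 2.313 / 117.6² = 2.377×10^4 lb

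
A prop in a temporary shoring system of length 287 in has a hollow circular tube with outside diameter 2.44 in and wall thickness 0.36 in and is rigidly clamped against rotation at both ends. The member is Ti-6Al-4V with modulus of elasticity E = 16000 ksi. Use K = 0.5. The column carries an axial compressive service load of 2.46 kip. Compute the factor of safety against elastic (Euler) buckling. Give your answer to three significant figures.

n ≈ 4.08

Inner diameter d_i = 2.44 − 2×0.36 = 1.720 in
I = π(d_o⁴ − d_i⁴)/64 = π(2.44⁴ − 1.720⁴)/64 = 1.310 in⁴
Effective length L_e = K·L = 0.5 × 287 = 143.5 in
P_cr = π²EI / L_e² = π² × 16000×10³ × 1.310 / 143.5² = 1.005×10^4 lb
Factor of safety n = P_cr / P = 10.048 / 2.46 = 4.08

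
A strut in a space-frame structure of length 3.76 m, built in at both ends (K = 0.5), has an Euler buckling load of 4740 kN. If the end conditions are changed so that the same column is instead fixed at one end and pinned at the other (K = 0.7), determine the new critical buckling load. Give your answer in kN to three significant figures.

P_cr ≈ 2420 kN

P_cr ∝ 1/K², so P_cr,new = P_cr,old × (K_old/K_new)² = 4740 × (0.5/0.7)²
= 4740 × 0.5102 = 2420 kN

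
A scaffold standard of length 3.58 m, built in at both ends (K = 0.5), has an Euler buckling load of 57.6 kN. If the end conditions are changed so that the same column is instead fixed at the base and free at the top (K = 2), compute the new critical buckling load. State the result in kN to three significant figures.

P_cr ≈ 3.60 kN

P_cr ∝ 1/K², so P_cr,new = P_cr,old × (K_old/K_new)² = 57.6 × (0.5/2)²
= 57.6 × 0.06250 = 3.60 kN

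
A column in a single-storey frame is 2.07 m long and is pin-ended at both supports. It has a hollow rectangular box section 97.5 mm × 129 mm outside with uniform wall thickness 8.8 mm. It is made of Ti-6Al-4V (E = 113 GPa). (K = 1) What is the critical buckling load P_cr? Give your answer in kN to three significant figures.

Inner dimensions: h_i = 129 − 2×8.8 = 111.4 mm, b_i = 97.5 − 2×8.8 = 79.90 mm
Weak-axis I_min = (h_o·b_o³ − h_i·b_i³)/12 with b_o = 97.5, b_i = 79.90 mm (shorter outer/inner sides).
I_min = (129×97.5³ − 111.4×79.90³)/12 = 5.228×10^6 mm⁴
I = 5.228×10^6 mm⁴ = 5.228×10^-6 m⁴
Effective length L_e = K·L = 1 × 2.07 = 2.070 m
P_cr = π²EI / L_e² = π² × 113×10⁹ × 5.228×10^-6 / 2.070² = 1.361×10^6 N

P_cr ≈ 1360 kN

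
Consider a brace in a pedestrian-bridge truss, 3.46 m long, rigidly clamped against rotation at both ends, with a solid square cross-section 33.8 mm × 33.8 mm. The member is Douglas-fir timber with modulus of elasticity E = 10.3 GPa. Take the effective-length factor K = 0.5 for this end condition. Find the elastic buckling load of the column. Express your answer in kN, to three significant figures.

P_cr ≈ 3.69 kN

I = a⁴/12 = 33.8⁴/12 = 1.088×10^5 mm⁴
I = 1.088×10^5 mm⁴ = 1.088×10^-7 m⁴
Effective length L_e = K·L = 0.5 × 3.46 = 1.730 m
P_cr = π²EI / L_e² = π² × 10.3×10⁹ × 1.088×10^-7 / 1.730² = 3.694×10^3 N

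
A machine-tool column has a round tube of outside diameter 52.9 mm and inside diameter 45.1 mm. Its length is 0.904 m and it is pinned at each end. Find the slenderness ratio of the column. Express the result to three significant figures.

λ ≈ 52.0

d_o = 52.9 mm, d_i = 45.1 mm
I = π(d_o⁴ − d_i⁴)/64 = π(52.9⁴ − 45.10⁴)/64 = 1.813×10^5 mm⁴
A = 600.4 mm²;  r_min = √(I/A) = √(1.813×10^5/600.4) = 17.38 mm
L_e = K·L = 1 × 0.904 m = 0.9040 m = 904.00 mm
λ = L_e / r_min = 904.00 / 17.38 = 52.0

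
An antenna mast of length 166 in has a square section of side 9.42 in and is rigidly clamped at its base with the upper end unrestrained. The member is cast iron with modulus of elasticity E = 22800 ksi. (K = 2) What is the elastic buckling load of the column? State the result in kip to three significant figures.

P_cr ≈ 1340 kip

I = a⁴/12 = 9.42⁴/12 = 656.2 in⁴
Effective length L_e = K·L = 2 × 166 = 332.0 in
P_cr = π²EI / L_e² = π² × 22800×10³ × 656.2 / 332.0² = 1.340×10^6 lb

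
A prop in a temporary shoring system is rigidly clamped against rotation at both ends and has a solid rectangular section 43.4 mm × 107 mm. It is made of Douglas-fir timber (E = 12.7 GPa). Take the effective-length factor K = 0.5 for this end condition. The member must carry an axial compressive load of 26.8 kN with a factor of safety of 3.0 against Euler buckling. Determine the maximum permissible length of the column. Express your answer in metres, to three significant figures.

Buckling occurs about the weak axis: I_min = h·b³/12 with b = 43.4 mm (the shorter side).
I_min = 107×43.4³/12 = 7.289×10^5 mm⁴
I = 7.289×10^-7 m⁴
Required critical load P_cr = n·P = 3.0 × 26.8 = 80.40 kN = 8.040×10^4 N
From P_cr = π²EI/(K·L)²:  L = (1/K)·√(π²EI/P_cr) = (1/0.5)·√(π²×1.27×10^10×7.289×10^-7/8.040×10^4)
L = 2.13 m

L_max ≈ 2.13 m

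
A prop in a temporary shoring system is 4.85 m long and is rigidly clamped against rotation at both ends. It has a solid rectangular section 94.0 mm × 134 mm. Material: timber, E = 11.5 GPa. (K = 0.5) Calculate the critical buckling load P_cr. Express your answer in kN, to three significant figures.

P_cr ≈ 179 kN

Buckling occurs about the weak axis: I_min = h·b³/12 with b = 94.0 mm (the shorter side).
I_min = 134×94.0³/12 = 9.275×10^6 mm⁴
I = 9.275×10^6 mm⁴ = 9.275×10^-6 m⁴
Effective length L_e = K·L = 0.5 × 4.85 = 2.425 m
P_cr = π²EI / L_e² = π² × 11.5×10⁹ × 9.275×10^-6 / 2.425² = 1.790×10^5 N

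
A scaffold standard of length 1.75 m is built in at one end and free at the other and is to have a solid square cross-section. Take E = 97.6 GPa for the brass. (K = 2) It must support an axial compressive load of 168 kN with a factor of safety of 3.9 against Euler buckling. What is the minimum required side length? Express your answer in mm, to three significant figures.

Required P_cr = n·P = 3.9 × 168 = 655.2 kN
L_e = K·L = 2 × 1.75 = 3.500 m
Required I = P_cr·L_e²/(π²E) = 6.552×10^5 × 3.500² / (π² × 9.76×10^10) = 8.332×10^-6 m⁴
I_req = 8.332×10^6 mm⁴
Solid square: I = a⁴/12  ⇒  a = (12I)^(1/4) = (12×8.332×10^6)^(1/4) = 100 mm

a ≈ 100 mm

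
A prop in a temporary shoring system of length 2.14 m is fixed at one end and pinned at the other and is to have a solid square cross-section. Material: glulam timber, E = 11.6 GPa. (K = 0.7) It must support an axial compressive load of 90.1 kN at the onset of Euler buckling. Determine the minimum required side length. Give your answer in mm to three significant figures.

L_e = K·L = 0.7 × 2.14 = 1.498 m
Required I = P_cr·L_e²/(π²E) = 9.010×10^4 × 1.498² / (π² × 1.16×10^10) = 1.766×10^-6 m⁴
I_req = 1.766×10^6 mm⁴
Solid square: I = a⁴/12  ⇒  a = (12I)^(1/4) = (12×1.766×10^6)^(1/4) = 67.8 mm

a ≈ 67.8 mm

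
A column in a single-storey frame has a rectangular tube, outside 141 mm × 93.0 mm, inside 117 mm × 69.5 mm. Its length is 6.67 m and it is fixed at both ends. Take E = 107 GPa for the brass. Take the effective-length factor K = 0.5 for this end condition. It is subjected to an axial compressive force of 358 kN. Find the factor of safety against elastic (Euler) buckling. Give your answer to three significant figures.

Weak-axis I_min = (h_o·b_o³ − h_i·b_i³)/12 with b_o = 93.0, b_i = 69.50 mm (shorter outer/inner sides).
I_min = (141×93.0³ − 117.0×69.50³)/12 = 6.178×10^6 mm⁴
I = 6.178×10^6 mm⁴ = 6.178×10^-6 m⁴
Effective length L_e = K·L = 0.5 × 6.67 = 3.335 m
P_cr = π²EI / L_e² = π² × 107×10⁹ × 6.178×10^-6 / 3.335² = 5.866×10^5 N
Factor of safety n = P_cr / P = 586.61 / 358 = 1.64

n ≈ 1.64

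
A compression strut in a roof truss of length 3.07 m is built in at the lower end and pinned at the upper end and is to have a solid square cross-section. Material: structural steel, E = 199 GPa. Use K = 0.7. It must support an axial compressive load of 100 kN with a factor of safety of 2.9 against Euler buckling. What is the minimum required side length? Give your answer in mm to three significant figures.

Required P_cr = n·P = 2.9 × 100 = 290.0 kN
L_e = K·L = 0.7 × 3.07 = 2.149 m
Required I = P_cr·L_e²/(π²E) = 2.900×10^5 × 2.149² / (π² × 1.99×10^11) = 6.819×10^-7 m⁴
I_req = 6.819×10^5 mm⁴
Solid square: I = a⁴/12  ⇒  a = (12I)^(1/4) = (12×6.819×10^5)^(1/4) = 53.5 mm

a ≈ 53.5 mm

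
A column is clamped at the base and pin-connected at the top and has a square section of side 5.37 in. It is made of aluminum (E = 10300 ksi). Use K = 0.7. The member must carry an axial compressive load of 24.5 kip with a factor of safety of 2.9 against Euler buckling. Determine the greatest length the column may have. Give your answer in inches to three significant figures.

L_max ≈ 450 in

I = a⁴/12 = 5.37⁴/12 = 69.30 in⁴
Required critical load P_cr = n·P = 2.9 × 24.5 = 71.05 kip = 7.105×10^4 lb
From P_cr = π²EI/(K·L)²:  L = (1/K)·√(π²EI/P_cr) = (1/0.7)·√(π²×1.03×10^7×69.30/7.105×10^4)
L = 450 in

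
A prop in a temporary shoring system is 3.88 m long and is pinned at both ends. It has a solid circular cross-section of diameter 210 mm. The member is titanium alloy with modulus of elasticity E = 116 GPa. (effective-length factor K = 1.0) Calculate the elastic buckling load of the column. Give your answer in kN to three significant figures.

P_cr ≈ 7260 kN

I = πd⁴/64 = π×210⁴/64 = 9.547×10^7 mm⁴
I = 9.547×10^7 mm⁴ = 9.547×10^-5 m⁴
Effective length L_e = K·L = 1 × 3.88 = 3.880 m
P_cr = π²EI / L_e² = π² × 116×10⁹ × 9.547×10^-5 / 3.880² = 7.260×10^6 N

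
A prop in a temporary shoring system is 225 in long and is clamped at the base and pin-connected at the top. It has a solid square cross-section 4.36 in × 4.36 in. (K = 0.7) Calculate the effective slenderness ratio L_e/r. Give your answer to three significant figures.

λ ≈ 125

For a square r = a/√12 = 4.36/√12 = 1.259 in
L_e = K·L = 0.7 × 225 = 157.5 in
λ = L_e / r_min = 157.50 / 1.259 = 125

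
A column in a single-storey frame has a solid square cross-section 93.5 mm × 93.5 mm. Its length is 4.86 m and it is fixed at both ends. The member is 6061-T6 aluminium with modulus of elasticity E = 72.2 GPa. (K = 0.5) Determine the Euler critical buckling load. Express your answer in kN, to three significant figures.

I = a⁴/12 = 93.5⁴/12 = 6.369×10^6 mm⁴
I = 6.369×10^6 mm⁴ = 6.369×10^-6 m⁴
Effective length L_e = K·L = 0.5 × 4.86 = 2.430 m
P_cr = π²EI / L_e² = π² × 72.2×10⁹ × 6.369×10^-6 / 2.430² = 7.686×10^5 N

P_cr ≈ 769 kN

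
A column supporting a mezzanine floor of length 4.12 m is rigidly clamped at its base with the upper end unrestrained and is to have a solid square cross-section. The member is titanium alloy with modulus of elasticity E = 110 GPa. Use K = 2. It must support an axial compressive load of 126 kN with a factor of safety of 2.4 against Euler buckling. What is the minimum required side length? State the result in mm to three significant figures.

Required P_cr = n·P = 2.4 × 126 = 302.4 kN
L_e = K·L = 2 × 4.12 = 8.240 m
Required I = P_cr·L_e²/(π²E) = 3.024×10^5 × 8.240² / (π² × 1.10×10^11) = 1.891×10^-5 m⁴
I_req = 1.891×10^7 mm⁴
Solid square: I = a⁴/12  ⇒  a = (12I)^(1/4) = (12×1.891×10^7)^(1/4) = 123 mm

a ≈ 123 mm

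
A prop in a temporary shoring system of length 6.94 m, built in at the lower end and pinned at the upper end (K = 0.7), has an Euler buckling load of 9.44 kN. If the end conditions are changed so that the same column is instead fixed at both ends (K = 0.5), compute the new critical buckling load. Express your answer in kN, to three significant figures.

P_cr ≈ 18.5 kN

P_cr ∝ 1/K², so P_cr,new = P_cr,old × (K_old/K_new)² = 9.44 × (0.7/0.5)²
= 9.44 × 1.960 = 18.5 kN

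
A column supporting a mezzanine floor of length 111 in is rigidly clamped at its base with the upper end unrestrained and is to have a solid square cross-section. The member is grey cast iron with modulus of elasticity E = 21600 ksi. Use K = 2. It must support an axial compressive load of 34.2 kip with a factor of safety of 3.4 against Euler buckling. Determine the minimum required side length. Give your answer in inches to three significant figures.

Required P_cr = n·P = 3.4 × 34.2 = 116.3 kip
L_e = K·L = 2 × 111 = 222.0 in
Required I = P_cr·L_e²/(π²E) = 1.163×10^5 × 222.0² / (π² × 2.16×10^7) = 26.88 in⁴
Solid square: I = a⁴/12  ⇒  a = (12I)^(1/4) = (12×26.88)^(1/4) = 4.24 in

a ≈ 4.24 in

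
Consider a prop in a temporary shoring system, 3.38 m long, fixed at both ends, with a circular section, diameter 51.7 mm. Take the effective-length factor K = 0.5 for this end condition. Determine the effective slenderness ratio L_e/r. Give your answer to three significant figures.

For a solid circle r = d/4 = 51.7/4 = 12.92 mm
L_e = K·L = 0.5 × 3.38 m = 1.690 m = 1690.0 mm
λ = L_e / r_min = 1690.0 / 12.92 = 131

λ ≈ 131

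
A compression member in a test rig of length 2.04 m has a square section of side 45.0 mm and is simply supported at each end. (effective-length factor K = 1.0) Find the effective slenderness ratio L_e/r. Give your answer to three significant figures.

I = a⁴/12 = 45.0⁴/12 = 3.417×10^5 mm⁴
A = 2.025×10^3 mm²;  r_min = √(I/A) = √(3.417×10^5/2.025×10^3) = 12.99 mm
L_e = K·L = 1 × 2.04 m = 2.040 m = 2040.0 mm
λ = L_e / r_min = 2040.0 / 12.99 = 157

λ ≈ 157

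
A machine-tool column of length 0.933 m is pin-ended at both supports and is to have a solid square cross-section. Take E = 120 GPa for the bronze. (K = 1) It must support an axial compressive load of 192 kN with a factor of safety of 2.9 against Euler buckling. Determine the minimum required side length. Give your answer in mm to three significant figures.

Required P_cr = n·P = 2.9 × 192 = 556.8 kN
L_e = K·L = 1 × 0.933 = 0.9330 m
Required I = P_cr·L_e²/(π²E) = 5.568×10^5 × 0.9330² / (π² × 1.20×10^11) = 4.092×10^-7 m⁴
I_req = 4.092×10^5 mm⁴
Solid square: I = a⁴/12  ⇒  a = (12I)^(1/4) = (12×4.092×10^5)^(1/4) = 47.1 mm

a ≈ 47.1 mm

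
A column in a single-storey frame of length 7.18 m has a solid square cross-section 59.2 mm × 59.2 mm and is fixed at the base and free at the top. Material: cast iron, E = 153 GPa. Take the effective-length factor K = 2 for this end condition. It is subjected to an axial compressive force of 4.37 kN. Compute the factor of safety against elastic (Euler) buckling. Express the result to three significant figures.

I = a⁴/12 = 59.2⁴/12 = 1.024×10^6 mm⁴
I = 1.024×10^6 mm⁴ = 1.024×10^-6 m⁴
Effective length L_e = K·L = 2 × 7.18 = 14.36 m
P_cr = π²EI / L_e² = π² × 153×10⁹ × 1.024×10^-6 / 14.36² = 7.495×10^3 N
Factor of safety n = P_cr / P = 7.4953 / 4.37 = 1.72

n ≈ 1.72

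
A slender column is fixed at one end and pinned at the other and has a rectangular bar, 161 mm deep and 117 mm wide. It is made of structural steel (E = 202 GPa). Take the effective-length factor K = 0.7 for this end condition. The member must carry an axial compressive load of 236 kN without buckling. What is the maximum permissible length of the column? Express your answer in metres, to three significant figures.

Buckling occurs about the weak axis: I_min = h·b³/12 with b = 117 mm (the shorter side).
I_min = 161×117³/12 = 2.149×10^7 mm⁴
I = 2.149×10^-5 m⁴
At the buckling limit P_cr = P = 2.360×10^5 N
From P_cr = π²EI/(K·L)²:  L = (1/K)·√(π²EI/P_cr) = (1/0.7)·√(π²×2.02×10^11×2.149×10^-5/2.360×10^5)
L = 19.2 m

L_max ≈ 19.2 m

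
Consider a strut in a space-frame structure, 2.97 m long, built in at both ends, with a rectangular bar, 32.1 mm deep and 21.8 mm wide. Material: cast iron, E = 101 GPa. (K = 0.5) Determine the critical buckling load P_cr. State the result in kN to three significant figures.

Buckling occurs about the weak axis: I_min = h·b³/12 with b = 21.8 mm (the shorter side).
I_min = 32.1×21.8³/12 = 2.771×10^4 mm⁴
I = 2.771×10^4 mm⁴ = 2.771×10^-8 m⁴
Effective length L_e = K·L = 0.5 × 2.97 = 1.485 m
P_cr = π²EI / L_e² = π² × 101×10⁹ × 2.771×10^-8 / 1.485² = 1.253×10^4 N

P_cr ≈ 12.5 kN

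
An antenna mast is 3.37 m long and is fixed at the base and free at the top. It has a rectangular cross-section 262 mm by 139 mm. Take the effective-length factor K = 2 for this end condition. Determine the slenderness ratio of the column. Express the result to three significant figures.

Buckling occurs about the weak axis: I_min = h·b³/12 with b = 139 mm (the shorter side).
I_min = 262×139³/12 = 5.864×10^7 mm⁴
A = 3.642×10^4 mm²;  r_min = √(I/A) = √(5.864×10^7/3.642×10^4) = 40.13 mm
L_e = K·L = 2 × 3.37 m = 6.740 m = 6740.0 mm
λ = L_e / r_min = 6740.0 / 40.13 = 168

λ ≈ 168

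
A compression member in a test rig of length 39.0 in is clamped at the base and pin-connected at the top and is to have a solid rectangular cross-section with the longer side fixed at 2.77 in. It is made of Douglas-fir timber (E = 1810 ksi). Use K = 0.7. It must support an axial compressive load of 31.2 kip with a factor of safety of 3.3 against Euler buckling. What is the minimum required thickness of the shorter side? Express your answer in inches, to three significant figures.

Required P_cr = n·P = 3.3 × 31.2 = 103.0 kip
L_e = K·L = 0.7 × 39.0 = 27.30 in
Required I = P_cr·L_e²/(π²E) = 1.030×10^5 × 27.30² / (π² × 1.81×10^6) = 4.296 in⁴
Rectangle, weak axis: I_min = h·b³/12 with h = 2.77 in fixed  ⇒  b = (12I/h)^(1/3) = 2.65 in

b ≈ 2.65 in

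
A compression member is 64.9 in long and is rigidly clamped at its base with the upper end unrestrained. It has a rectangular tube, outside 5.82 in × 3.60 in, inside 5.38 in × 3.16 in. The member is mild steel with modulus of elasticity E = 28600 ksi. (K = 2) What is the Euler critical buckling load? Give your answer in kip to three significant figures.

Weak-axis I_min = (h_o·b_o³ − h_i·b_i³)/12 with b_o = 3.60, b_i = 3.160 in (shorter outer/inner sides).
I_min = (5.82×3.60³ − 5.380×3.160³)/12 = 8.481 in⁴
Effective length L_e = K·L = 2 × 64.9 = 129.8 in
P_cr = π²EI / L_e² = π² × 28600×10³ × 8.481 / 129.8² = 1.421×10^5 lb

P_cr ≈ 142 kip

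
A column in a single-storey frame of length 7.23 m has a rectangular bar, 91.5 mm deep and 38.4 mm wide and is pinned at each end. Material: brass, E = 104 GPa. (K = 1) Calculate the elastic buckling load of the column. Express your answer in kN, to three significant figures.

P_cr ≈ 8.48 kN

Buckling occurs about the weak axis: I_min = h·b³/12 with b = 38.4 mm (the shorter side).
I_min = 91.5×38.4³/12 = 4.318×10^5 mm⁴
I = 4.318×10^5 mm⁴ = 4.318×10^-7 m⁴
Effective length L_e = K·L = 1 × 7.23 = 7.230 m
P_cr = π²EI / L_e² = π² × 104×10⁹ × 4.318×10^-7 / 7.230² = 8.478×10^3 N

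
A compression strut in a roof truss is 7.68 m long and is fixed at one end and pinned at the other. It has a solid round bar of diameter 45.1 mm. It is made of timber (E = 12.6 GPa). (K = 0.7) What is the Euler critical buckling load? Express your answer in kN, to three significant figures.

P_cr ≈ 0.874 kN

I = πd⁴/64 = π×45.1⁴/64 = 2.031×10^5 mm⁴
I = 2.031×10^5 mm⁴ = 2.031×10^-7 m⁴
Effective length L_e = K·L = 0.7 × 7.68 = 5.376 m
P_cr = π²EI / L_e² = π² × 12.6×10⁹ × 2.031×10^-7 / 5.376² = 873.8 N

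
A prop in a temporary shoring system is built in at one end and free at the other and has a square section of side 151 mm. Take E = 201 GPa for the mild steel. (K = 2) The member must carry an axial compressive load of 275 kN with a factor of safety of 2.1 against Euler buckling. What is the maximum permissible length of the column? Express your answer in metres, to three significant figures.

L_max ≈ 6.10 m

I = a⁴/12 = 151⁴/12 = 4.332×10^7 mm⁴
I = 4.332×10^-5 m⁴
Required critical load P_cr = n·P = 2.1 × 275 = 577.5 kN = 5.775×10^5 N
From P_cr = π²EI/(K·L)²:  L = (1/K)·√(π²EI/P_cr) = (1/2)·√(π²×2.01×10^11×4.332×10^-5/5.775×10^5)
L = 6.10 m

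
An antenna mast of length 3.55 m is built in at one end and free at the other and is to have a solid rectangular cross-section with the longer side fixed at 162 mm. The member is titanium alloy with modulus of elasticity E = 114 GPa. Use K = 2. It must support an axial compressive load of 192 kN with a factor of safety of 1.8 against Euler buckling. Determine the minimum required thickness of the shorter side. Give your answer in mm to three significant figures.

b ≈ 105 mm

Required P_cr = n·P = 1.8 × 192 = 345.6 kN
L_e = K·L = 2 × 3.55 = 7.100 m
Required I = P_cr·L_e²/(π²E) = 3.456×10^5 × 7.100² / (π² × 1.14×10^11) = 1.548×10^-5 m⁴
I_req = 1.548×10^7 mm⁴
Rectangle, weak axis: I_min = h·b³/12 with h = 162 mm fixed  ⇒  b = (12I/h)^(1/3) = 105 mm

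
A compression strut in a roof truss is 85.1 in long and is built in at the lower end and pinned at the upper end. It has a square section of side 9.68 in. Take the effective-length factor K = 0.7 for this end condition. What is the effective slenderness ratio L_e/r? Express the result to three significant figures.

λ ≈ 21.3

For a square r = a/√12 = 9.68/√12 = 2.794 in
L_e = K·L = 0.7 × 85.1 = 59.57 in
λ = L_e / r_min = 59.570 / 2.794 = 21.3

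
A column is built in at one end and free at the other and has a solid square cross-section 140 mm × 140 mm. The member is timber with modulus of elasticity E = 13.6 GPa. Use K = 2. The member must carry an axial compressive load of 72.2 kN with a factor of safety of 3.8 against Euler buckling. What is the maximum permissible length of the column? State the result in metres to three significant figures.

L_max ≈ 1.98 m

I = a⁴/12 = 140⁴/12 = 3.201×10^7 mm⁴
I = 3.201×10^-5 m⁴
Required critical load P_cr = n·P = 3.8 × 72.2 = 274.4 kN = 2.744×10^5 N
From P_cr = π²EI/(K·L)²:  L = (1/K)·√(π²EI/P_cr) = (1/2)·√(π²×1.36×10^10×3.201×10^-5/2.744×10^5)
L = 1.98 m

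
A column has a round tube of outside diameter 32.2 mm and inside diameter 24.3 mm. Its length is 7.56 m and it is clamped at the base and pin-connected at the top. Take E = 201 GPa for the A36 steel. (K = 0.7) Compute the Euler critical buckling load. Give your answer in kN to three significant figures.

P_cr ≈ 2.53 kN

d_o = 32.2 mm, d_i = 24.3 mm
I = π(d_o⁴ − d_i⁴)/64 = π(32.2⁴ − 24.30⁴)/64 = 3.566×10^4 mm⁴
I = 3.566×10^4 mm⁴ = 3.566×10^-8 m⁴
Effective length L_e = K·L = 0.7 × 7.56 = 5.292 m
P_cr = π²EI / L_e² = π² × 201×10⁹ × 3.566×10^-8 / 5.292² = 2.526×10^3 N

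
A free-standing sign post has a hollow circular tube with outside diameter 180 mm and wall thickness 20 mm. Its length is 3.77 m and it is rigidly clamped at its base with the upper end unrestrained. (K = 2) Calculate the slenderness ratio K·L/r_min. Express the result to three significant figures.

Inner diameter d_i = 180 − 2×20 = 140.0 mm
I = π(d_o⁴ − d_i⁴)/64 = π(180⁴ − 140.0⁴)/64 = 3.267×10^7 mm⁴
A = 1.005×10^4 mm²;  r_min = √(I/A) = √(3.267×10^7/1.005×10^4) = 57.01 mm
L_e = K·L = 2 × 3.77 m = 7.540 m = 7540.0 mm
λ = L_e / r_min = 7540.0 / 57.01 = 132

λ ≈ 132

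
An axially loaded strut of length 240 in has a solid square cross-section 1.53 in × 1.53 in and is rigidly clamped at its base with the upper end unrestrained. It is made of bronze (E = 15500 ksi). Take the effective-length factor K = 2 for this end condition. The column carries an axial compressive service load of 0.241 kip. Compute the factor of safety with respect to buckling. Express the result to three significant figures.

n ≈ 1.26

I = a⁴/12 = 1.53⁴/12 = 0.4567 in⁴
Effective length L_e = K·L = 2 × 240 = 480.0 in
P_cr = π²EI / L_e² = π² × 15500×10³ × 0.4567 / 480.0² = 303.2 lb
Factor of safety n = P_cr / P = 0.30320 / 0.241 = 1.26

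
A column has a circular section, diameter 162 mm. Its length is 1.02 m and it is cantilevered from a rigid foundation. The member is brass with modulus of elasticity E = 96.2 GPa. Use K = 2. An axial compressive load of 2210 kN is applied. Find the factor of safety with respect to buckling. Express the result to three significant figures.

I = πd⁴/64 = π×162⁴/64 = 3.381×10^7 mm⁴
I = 3.381×10^7 mm⁴ = 3.381×10^-5 m⁴
Effective length L_e = K·L = 2 × 1.02 = 2.040 m
P_cr = π²EI / L_e² = π² × 96.2×10⁹ × 3.381×10^-5 / 2.040² = 7.713×10^6 N
Factor of safety n = P_cr / P = 7713.4 / 2210 = 3.49

n ≈ 3.49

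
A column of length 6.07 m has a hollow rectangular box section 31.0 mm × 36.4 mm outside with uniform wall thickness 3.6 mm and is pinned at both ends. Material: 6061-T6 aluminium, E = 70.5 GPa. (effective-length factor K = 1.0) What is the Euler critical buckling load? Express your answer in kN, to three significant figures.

P_cr ≈ 1.09 kN

Inner dimensions: h_i = 36.4 − 2×3.6 = 29.20 mm, b_i = 31.0 − 2×3.6 = 23.80 mm
Weak-axis I_min = (h_o·b_o³ − h_i·b_i³)/12 with b_o = 31.0, b_i = 23.80 mm (shorter outer/inner sides).
I_min = (36.4×31.0³ − 29.20×23.80³)/12 = 5.756×10^4 mm⁴
I = 5.756×10^4 mm⁴ = 5.756×10^-8 m⁴
Effective length L_e = K·L = 1 × 6.07 = 6.070 m
P_cr = π²EI / L_e² = π² × 70.5×10⁹ × 5.756×10^-8 / 6.070² = 1.087×10^3 N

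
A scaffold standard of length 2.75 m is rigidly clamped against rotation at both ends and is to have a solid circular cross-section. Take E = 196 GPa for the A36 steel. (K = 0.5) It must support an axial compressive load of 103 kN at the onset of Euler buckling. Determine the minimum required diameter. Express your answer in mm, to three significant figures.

d ≈ 37.8 mm

L_e = K·L = 0.5 × 2.75 = 1.375 m
Required I = P_cr·L_e²/(π²E) = 1.030×10^5 × 1.375² / (π² × 1.96×10^11) = 1.007×10^-7 m⁴
I_req = 1.007×10^5 mm⁴
Solid circle: I = πd⁴/64  ⇒  d = (64I/π)^(1/4) = (64×1.007×10^5/π)^(1/4) = 37.8 mm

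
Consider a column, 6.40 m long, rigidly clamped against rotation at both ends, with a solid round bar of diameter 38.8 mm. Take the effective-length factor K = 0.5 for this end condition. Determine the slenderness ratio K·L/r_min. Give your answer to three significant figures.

For a solid circle r = d/4 = 38.8/4 = 9.700 mm
L_e = K·L = 0.5 × 6.40 m = 3.200 m = 3200.0 mm
λ = L_e / r_min = 3200.0 / 9.700 = 330

λ ≈ 330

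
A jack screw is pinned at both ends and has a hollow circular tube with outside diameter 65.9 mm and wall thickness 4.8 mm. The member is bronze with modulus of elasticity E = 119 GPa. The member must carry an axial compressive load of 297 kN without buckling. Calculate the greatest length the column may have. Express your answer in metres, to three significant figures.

L_max ≈ 1.31 m

Inner diameter d_i = 65.9 − 2×4.8 = 56.30 mm
I = π(d_o⁴ − d_i⁴)/64 = π(65.9⁴ − 56.30⁴)/64 = 4.326×10^5 mm⁴
I = 4.326×10^-7 m⁴
At the buckling limit P_cr = P = 2.970×10^5 N
From P_cr = π²EI/(K·L)²:  L = (1/K)·√(π²EI/P_cr) = (1/1)·√(π²×1.19×10^11×4.326×10^-7/2.970×10^5)
L = 1.31 m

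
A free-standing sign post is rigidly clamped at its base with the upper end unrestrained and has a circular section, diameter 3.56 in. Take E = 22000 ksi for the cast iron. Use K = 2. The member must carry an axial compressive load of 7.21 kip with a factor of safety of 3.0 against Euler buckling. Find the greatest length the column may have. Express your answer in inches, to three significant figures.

I = πd⁴/64 = π×3.56⁴/64 = 7.884 in⁴
Required critical load P_cr = n·P = 3.0 × 7.21 = 21.63 kip = 2.163×10^4 lb
From P_cr = π²EI/(K·L)²:  L = (1/K)·√(π²EI/P_cr) = (1/2)·√(π²×2.20×10^7×7.884/2.163×10^4)
L = 141 in

L_max ≈ 141 in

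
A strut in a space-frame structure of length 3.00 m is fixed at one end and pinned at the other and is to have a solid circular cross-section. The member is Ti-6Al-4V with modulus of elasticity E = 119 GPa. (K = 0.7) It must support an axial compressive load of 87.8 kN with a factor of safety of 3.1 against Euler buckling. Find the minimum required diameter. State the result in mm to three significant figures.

d ≈ 67.5 mm

Required P_cr = n·P = 3.1 × 87.8 = 272.2 kN
L_e = K·L = 0.7 × 3.00 = 2.100 m
Required I = P_cr·L_e²/(π²E) = 2.722×10^5 × 2.100² / (π² × 1.19×10^11) = 1.022×10^-6 m⁴
I_req = 1.022×10^6 mm⁴
Solid circle: I = πd⁴/64  ⇒  d = (64I/π)^(1/4) = (64×1.022×10^6/π)^(1/4) = 67.5 mm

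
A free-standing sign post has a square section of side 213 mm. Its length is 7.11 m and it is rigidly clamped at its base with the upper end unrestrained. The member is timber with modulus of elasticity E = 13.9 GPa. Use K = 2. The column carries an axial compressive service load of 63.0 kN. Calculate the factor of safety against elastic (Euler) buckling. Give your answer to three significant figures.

n ≈ 1.85

I = a⁴/12 = 213⁴/12 = 1.715×10^8 mm⁴
I = 1.715×10^8 mm⁴ = 1.715×10^-4 m⁴
Effective length L_e = K·L = 2 × 7.11 = 14.22 m
P_cr = π²EI / L_e² = π² × 13.9×10⁹ × 1.715×10^-4 / 14.22² = 1.164×10^5 N
Factor of safety n = P_cr / P = 116.37 / 63.0 = 1.85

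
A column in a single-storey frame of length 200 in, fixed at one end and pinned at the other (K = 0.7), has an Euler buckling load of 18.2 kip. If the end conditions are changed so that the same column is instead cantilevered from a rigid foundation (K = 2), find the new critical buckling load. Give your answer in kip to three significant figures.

P_cr ≈ 2.23 kip

P_cr ∝ 1/K², so P_cr,new = P_cr,old × (K_old/K_new)² = 18.2 × (0.7/2)²
= 18.2 × 0.1225 = 2.23 kip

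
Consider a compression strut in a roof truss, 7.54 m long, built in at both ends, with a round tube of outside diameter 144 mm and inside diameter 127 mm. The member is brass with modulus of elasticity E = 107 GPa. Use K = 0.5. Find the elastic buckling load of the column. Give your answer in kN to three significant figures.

d_o = 144 mm, d_i = 127 mm
I = π(d_o⁴ − d_i⁴)/64 = π(144⁴ − 127.0⁴)/64 = 8.337×10^6 mm⁴
I = 8.337×10^6 mm⁴ = 8.337×10^-6 m⁴
Effective length L_e = K·L = 0.5 × 7.54 = 3.770 m
P_cr = π²EI / L_e² = π² × 107×10⁹ × 8.337×10^-6 / 3.770² = 6.194×10^5 N

P_cr ≈ 619 kN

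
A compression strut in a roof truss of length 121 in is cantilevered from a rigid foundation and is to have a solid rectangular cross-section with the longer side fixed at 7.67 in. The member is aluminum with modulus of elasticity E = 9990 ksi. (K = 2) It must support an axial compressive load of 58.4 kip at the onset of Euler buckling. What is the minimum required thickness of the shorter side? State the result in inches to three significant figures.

L_e = K·L = 2 × 121 = 242.0 in
Required I = P_cr·L_e²/(π²E) = 5.840×10^4 × 242.0² / (π² × 9.99×10^6) = 34.69 in⁴
Rectangle, weak axis: I_min = h·b³/12 with h = 7.67 in fixed  ⇒  b = (12I/h)^(1/3) = 3.79 in

b ≈ 3.79 in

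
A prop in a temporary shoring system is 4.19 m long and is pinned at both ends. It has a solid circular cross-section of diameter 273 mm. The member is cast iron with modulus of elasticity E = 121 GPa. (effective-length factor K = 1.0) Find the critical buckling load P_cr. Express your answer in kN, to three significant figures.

P_cr ≈ 18500 kN

I = πd⁴/64 = π×273⁴/64 = 2.727×10^8 mm⁴
I = 2.727×10^8 mm⁴ = 2.727×10^-4 m⁴
Effective length L_e = K·L = 1 × 4.19 = 4.190 m
P_cr = π²EI / L_e² = π² × 121×10⁹ × 2.727×10^-4 / 4.190² = 1.855×10^7 N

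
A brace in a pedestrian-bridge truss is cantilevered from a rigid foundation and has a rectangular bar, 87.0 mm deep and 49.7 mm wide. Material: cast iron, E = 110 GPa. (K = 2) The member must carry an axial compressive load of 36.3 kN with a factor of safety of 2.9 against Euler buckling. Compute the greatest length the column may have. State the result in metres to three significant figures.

L_max ≈ 1.51 m

Buckling occurs about the weak axis: I_min = h·b³/12 with b = 49.7 mm (the shorter side).
I_min = 87.0×49.7³/12 = 8.900×10^5 mm⁴
I = 8.900×10^-7 m⁴
Required critical load P_cr = n·P = 2.9 × 36.3 = 105.3 kN = 1.053×10^5 N
From P_cr = π²EI/(K·L)²:  L = (1/K)·√(π²EI/P_cr) = (1/2)·√(π²×1.10×10^11×8.900×10^-7/1.053×10^5)
L = 1.51 m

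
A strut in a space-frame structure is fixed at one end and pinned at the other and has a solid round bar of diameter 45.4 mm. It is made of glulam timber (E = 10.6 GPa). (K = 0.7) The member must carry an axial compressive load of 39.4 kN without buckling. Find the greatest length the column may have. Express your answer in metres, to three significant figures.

L_max ≈ 1.06 m

I = πd⁴/64 = π×45.4⁴/64 = 2.085×10^5 mm⁴
I = 2.085×10^-7 m⁴
At the buckling limit P_cr = P = 3.940×10^4 N
From P_cr = π²EI/(K·L)²:  L = (1/K)·√(π²EI/P_cr) = (1/0.7)·√(π²×1.06×10^10×2.085×10^-7/3.940×10^4)
L = 1.06 m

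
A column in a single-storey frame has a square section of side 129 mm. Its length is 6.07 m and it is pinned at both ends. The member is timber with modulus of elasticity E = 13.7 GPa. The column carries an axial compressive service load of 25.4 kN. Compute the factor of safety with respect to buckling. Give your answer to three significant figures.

I = a⁴/12 = 129⁴/12 = 2.308×10^7 mm⁴
I = 2.308×10^7 mm⁴ = 2.308×10^-5 m⁴
Effective length L_e = K·L = 1 × 6.07 = 6.070 m
P_cr = π²EI / L_e² = π² × 13.7×10⁹ × 2.308×10^-5 / 6.070² = 8.469×10^4 N
Factor of safety n = P_cr / P = 84.688 / 25.4 = 3.33

n ≈ 3.33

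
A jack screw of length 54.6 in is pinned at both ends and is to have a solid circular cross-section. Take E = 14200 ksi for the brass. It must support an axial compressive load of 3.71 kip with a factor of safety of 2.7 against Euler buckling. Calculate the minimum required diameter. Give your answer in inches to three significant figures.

d ≈ 1.44 in

Required P_cr = n·P = 2.7 × 3.71 = 10.02 kip
L_e = K·L = 1 × 54.6 = 54.60 in
Required I = P_cr·L_e²/(π²E) = 1.002×10^4 × 54.60² / (π² × 1.42×10^7) = 0.2131 in⁴
Solid circle: I = πd⁴/64  ⇒  d = (64I/π)^(1/4) = (64×0.2131/π)^(1/4) = 1.44 in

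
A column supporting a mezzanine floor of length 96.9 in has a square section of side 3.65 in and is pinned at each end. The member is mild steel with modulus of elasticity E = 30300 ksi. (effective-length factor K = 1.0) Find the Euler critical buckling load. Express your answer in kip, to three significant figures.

P_cr ≈ 471 kip

I = a⁴/12 = 3.65⁴/12 = 14.79 in⁴
Effective length L_e = K·L = 1 × 96.9 = 96.90 in
P_cr = π²EI / L_e² = π² × 30300×10³ × 14.79 / 96.90² = 4.711×10^5 lb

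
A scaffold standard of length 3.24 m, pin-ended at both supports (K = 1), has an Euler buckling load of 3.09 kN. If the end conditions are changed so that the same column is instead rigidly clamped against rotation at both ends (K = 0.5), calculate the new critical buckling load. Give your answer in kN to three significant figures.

P_cr ∝ 1/K², so P_cr,new = P_cr,old × (K_old/K_new)² = 3.09 × (1/0.5)²
= 3.09 × 4.000 = 12.4 kN

P_cr ≈ 12.4 kN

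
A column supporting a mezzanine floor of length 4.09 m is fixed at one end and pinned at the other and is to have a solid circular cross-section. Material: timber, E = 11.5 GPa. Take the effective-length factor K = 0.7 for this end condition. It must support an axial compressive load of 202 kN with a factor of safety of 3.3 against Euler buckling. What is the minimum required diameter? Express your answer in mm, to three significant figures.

Required P_cr = n·P = 3.3 × 202 = 666.6 kN
L_e = K·L = 0.7 × 4.09 = 2.863 m
Required I = P_cr·L_e²/(π²E) = 6.666×10^5 × 2.863² / (π² × 1.15×10^10) = 4.814×10^-5 m⁴
I_req = 4.814×10^7 mm⁴
Solid circle: I = πd⁴/64  ⇒  d = (64I/π)^(1/4) = (64×4.814×10^7/π)^(1/4) = 177 mm

d ≈ 177 mm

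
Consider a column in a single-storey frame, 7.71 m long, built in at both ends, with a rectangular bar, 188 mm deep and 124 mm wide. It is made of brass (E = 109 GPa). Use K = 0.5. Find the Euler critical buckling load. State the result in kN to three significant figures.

Buckling occurs about the weak axis: I_min = h·b³/12 with b = 124 mm (the shorter side).
I_min = 188×124³/12 = 2.987×10^7 mm⁴
I = 2.987×10^7 mm⁴ = 2.987×10^-5 m⁴
Effective length L_e = K·L = 0.5 × 7.71 = 3.855 m
P_cr = π²EI / L_e² = π² × 109×10⁹ × 2.987×10^-5 / 3.855² = 2.162×10^6 N

P_cr ≈ 2160 kN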